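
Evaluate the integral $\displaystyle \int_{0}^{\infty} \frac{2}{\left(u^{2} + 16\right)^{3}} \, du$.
$\frac{3 \pi}{8192}$

Recall the elementary integral
$$J(a) = \int_{0}^{\infty} \frac{2}{a^{2} + u^{2}} \, du = \frac{\pi}{a}.$$

Differentiating under the integral sign with respect to $a$,
$$\frac{dJ}{da} = \int_{0}^{\infty} - \frac{4 a}{\left(a^{2} + u^{2}\right)^{2}} \, du = - \frac{\pi}{a^{2}},$$
so $\int_{0}^{\infty} \frac{2}{\left(a^{2} + u^{2}\right)^{2}} \, du = \frac{\pi}{2 a^{3}}$.

Repeating — each differentiation of $1/(u^2+a^2)^j$ produces $-2ja/(u^2+a^2)^{j+1}$ — and dividing through by $-2ja$ at each step yields, after $2$ differentiations in total,
$$\int_{0}^{\infty} \frac{2}{\left(a^{2} + u^{2}\right)^{3}} \, du = \frac{3 \pi}{8 a^{5}}.$$

Setting $a = 4$:
$$I = \frac{3 \pi}{8192}.$$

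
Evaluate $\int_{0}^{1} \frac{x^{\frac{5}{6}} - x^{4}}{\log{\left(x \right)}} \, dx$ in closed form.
$\log{\left(\frac{11}{30} \right)}$

Replace the exponent $\frac{5}{6}$ by a parameter $a$: let $I(a) = \int_{0}^{1} \frac{- x^{4} + x^{a}}{\log{\left(x \right)}} \, dx$.

Since $\dfrac{\partial}{\partial a}\,x^{a} = x^{a} \ln x$, the $\ln x$ in the denominator cancels and
$$\frac{dI}{da} = \int_{0}^{1} x^{a} \, dx = \left[\frac{x^{a+1}}{a+1}\right]_0^1 = \frac{1}{a + 1}.$$

Integrating with respect to $a$ gives $I(a) = \log{\left(\frac{a}{5} + \frac{1}{5} \right)} + C$.

At $a = 4$ the integrand is identically $0$, so $I(4) = 0$. The closed form gives $0$, hence $C = 0$.

Setting $a = \frac{5}{6}$:
$$I = \log{\left(\frac{11}{30} \right)}.$$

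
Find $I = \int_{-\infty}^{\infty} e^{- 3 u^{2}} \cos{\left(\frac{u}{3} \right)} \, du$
$\frac{\sqrt{3} \sqrt{\pi}}{3 e^{\frac{1}{108}}}$

Treat the cosine frequency as a parameter and define $I(b) = \int_{-\infty}^{\infty} e^{- 3 u^{2}} \cos{\left(b u \right)} \, du$.

Differentiating under the integral sign,
$$I'(b) = \int_{-\infty}^{\infty} - u e^{- 3 u^{2}} \sin{\left(b u \right)} \, du.$$

Integrate $\int_{-\infty}^{\infty} u \sin(b u)\, e^{- 3 u^{2}}\, du$ by parts with $w = \sin(b u)$ and $dv = u\, e^{- 3 u^{2}}\, du$, giving $v = - \frac{e^{- 3 u^{2}}}{6}$. The boundary term vanishes and
$$\int_{-\infty}^{\infty} u \sin(b u)\, e^{- 3 u^{2}}\, du = \frac{b}{6} \int_{-\infty}^{\infty} \cos(b u)\, e^{- 3 u^{2}}\, du,$$
so $I'(b) = - \frac{b}{6}\, I(b)$.

This is a separable first-order ODE; solving with the initial condition $I(0) = \int_{-\infty}^{\infty} e^{- 3 u^{2}}\,du = \frac{\sqrt{3} \sqrt{\pi}}{3}$ gives
$$I(b) = \frac{\sqrt{3} \sqrt{\pi} e^{- \frac{b^{2}}{12}}}{3}.$$

Setting $b = \frac{1}{3}$:
$$I = \frac{\sqrt{3} \sqrt{\pi}}{3 e^{\frac{1}{108}}}.$$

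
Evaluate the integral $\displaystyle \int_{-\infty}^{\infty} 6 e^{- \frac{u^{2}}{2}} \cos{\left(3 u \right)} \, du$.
$\frac{6 \sqrt{2} \sqrt{\pi}}{e^{\frac{9}{2}}}$

Define $I(b) = \int_{-\infty}^{\infty} 6 e^{- \frac{u^{2}}{2}} \cos{\left(b u \right)} \, du$.

Differentiating under the integral sign,
$$I'(b) = \int_{-\infty}^{\infty} - 6 u e^{- \frac{u^{2}}{2}} \sin{\left(b u \right)} \, du.$$

Integrate $\int_{-\infty}^{\infty} u \sin(b u)\, e^{- \frac{u^{2}}{2}}\, du$ by parts with $w = \sin(b u)$ and $dv = u\, e^{- \frac{u^{2}}{2}}\, du$, giving $v = - e^{- \frac{u^{2}}{2}}$. The boundary term vanishes and
$$\int_{-\infty}^{\infty} u \sin(b u)\, e^{- \frac{u^{2}}{2}}\, du = b \int_{-\infty}^{\infty} \cos(b u)\, e^{- \frac{u^{2}}{2}}\, du,$$
so $I'(b) = - b\, I(b)$.

This is a separable first-order ODE; solving with the initial condition $I(0) = \int_{-\infty}^{\infty} 6 e^{- \frac{u^{2}}{2}}\,du = 6 \sqrt{2} \sqrt{\pi}$ gives
$$I(b) = 6 \sqrt{2} \sqrt{\pi} e^{- \frac{b^{2}}{2}}.$$

Setting $b = 3$:
$$I = \frac{6 \sqrt{2} \sqrt{\pi}}{e^{\frac{9}{2}}}.$$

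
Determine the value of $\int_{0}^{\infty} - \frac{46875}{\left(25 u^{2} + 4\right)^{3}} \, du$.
$- \frac{28125 \pi}{512}$

Recall the elementary integral
$$J(a) = \int_{0}^{\infty} - \frac{3}{a^{2} + u^{2}} \, du = - \frac{3 \pi}{2 a}.$$

Differentiating under the integral sign with respect to $a$,
$$\frac{dJ}{da} = \int_{0}^{\infty} \frac{6 a}{\left(a^{2} + u^{2}\right)^{2}} \, du = \frac{3 \pi}{2 a^{2}},$$
so $\int_{0}^{\infty} - \frac{3}{\left(a^{2} + u^{2}\right)^{2}} \, du = - \frac{3 \pi}{4 a^{3}}$.

Repeating — each differentiation of $1/(u^2+a^2)^j$ produces $-2ja/(u^2+a^2)^{j+1}$ — and dividing through by $-2ja$ at each step yields, after $2$ differentiations in total,
$$\int_{0}^{\infty} - \frac{3}{\left(a^{2} + u^{2}\right)^{3}} \, du = - \frac{9 \pi}{16 a^{5}}.$$

Setting $a = \frac{2}{5}$:
$$I = - \frac{28125 \pi}{512}.$$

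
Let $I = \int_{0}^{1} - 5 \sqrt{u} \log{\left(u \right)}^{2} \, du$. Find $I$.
$- \frac{80}{27}$

Consider the simpler parametrised integral
$$J(a) = \int_{0}^{1} - 5 u^{a} \, du = - \frac{5}{a + 1}.$$

Differentiating under the integral sign brings down a factor of $\ln u$:
$$\frac{dJ}{da} = \int_{0}^{1} - 5 u^{a} \log{\left(u \right)} \, du = \frac{5}{\left(a + 1\right)^{2}}.$$

Repeating twice in total — each differentiation brings down another $\ln u$ — gives
$$\frac{d^{2}J}{da^{2}} = \int_{0}^{1} - 5 u^{a} \log{\left(u \right)}^{2} \, du = - \frac{10}{\left(a + 1\right)^{3}},$$
and the integrand here is exactly the target integrand, so $I = - \frac{10}{\left(a + 1\right)^{3}}$.

Setting $a = \frac{1}{2}$:
$$I = - \frac{80}{27}.$$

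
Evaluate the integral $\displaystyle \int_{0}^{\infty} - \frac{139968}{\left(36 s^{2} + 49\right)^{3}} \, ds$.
$- \frac{4374 \pi}{16807}$

Start from the standard arctangent integral
$$J(a) = \int_{0}^{\infty} - \frac{3}{a^{2} + s^{2}} \, ds = - \frac{3 \pi}{2 a}.$$

Differentiating under the integral sign with respect to $a$,
$$\frac{dJ}{da} = \int_{0}^{\infty} \frac{6 a}{\left(a^{2} + s^{2}\right)^{2}} \, ds = \frac{3 \pi}{2 a^{2}},$$
so $\int_{0}^{\infty} - \frac{3}{\left(a^{2} + s^{2}\right)^{2}} \, ds = - \frac{3 \pi}{4 a^{3}}$.

Repeating — each differentiation of $1/(s^2+a^2)^j$ produces $-2ja/(s^2+a^2)^{j+1}$ — and dividing through by $-2ja$ at each step yields, after $2$ differentiations in total,
$$\int_{0}^{\infty} - \frac{3}{\left(a^{2} + s^{2}\right)^{3}} \, ds = - \frac{9 \pi}{16 a^{5}}.$$

Setting $a = \frac{7}{6}$:
$$I = - \frac{4374 \pi}{16807}.$$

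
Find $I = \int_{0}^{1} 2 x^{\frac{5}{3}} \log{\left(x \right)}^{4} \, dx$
$\frac{729}{2048}$

Consider the simpler parametrised integral
$$J(a) = \int_{0}^{1} 2 x^{a} \, dx = \frac{2}{a + 1}.$$

Differentiating under the integral sign brings down a factor of $\ln x$:
$$\frac{dJ}{da} = \int_{0}^{1} 2 x^{a} \log{\left(x \right)} \, dx = - \frac{2}{\left(a + 1\right)^{2}}.$$

Repeating $4$ times in total — each differentiation brings down another $\ln x$ — gives
$$\frac{d^{4}J}{da^{4}} = \int_{0}^{1} 2 x^{a} \log{\left(x \right)}^{4} \, dx = \frac{48}{\left(a + 1\right)^{5}},$$
and the integrand here is exactly the target integrand, so $I = \frac{48}{\left(a + 1\right)^{5}}$.

Setting $a = \frac{5}{3}$:
$$I = \frac{729}{2048}.$$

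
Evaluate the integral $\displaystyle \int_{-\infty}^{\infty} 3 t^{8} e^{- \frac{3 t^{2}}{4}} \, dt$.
$\frac{1120 \sqrt{3} \sqrt{\pi}}{27}$

Begin with the known integral
$$J(a) = \int_{-\infty}^{\infty} 3 e^{- a t^{2}} \, dt = \frac{3 \sqrt{\pi}}{\sqrt{a}}.$$

Differentiating under the integral sign brings down a factor of $(-t^2)$:
$$\frac{dJ}{da} = \int_{-\infty}^{\infty} - 3 t^{2} e^{- a t^{2}} \, dt = - \frac{3 \sqrt{\pi}}{2 a^{\frac{3}{2}}}.$$

Repeating $4$ times in total — each differentiation brings down another $(-t^2)$ — gives
$$\frac{d^{4}J}{da^{4}} = \int_{-\infty}^{\infty} 3 t^{8} e^{- a t^{2}} \, dt = \frac{315 \sqrt{\pi}}{16 a^{\frac{9}{2}}},$$
and the integrand here is exactly the target integrand, so $I = \frac{315 \sqrt{\pi}}{16 a^{\frac{9}{2}}}$.

Setting $a = \frac{3}{4}$:
$$I = \frac{1120 \sqrt{3} \sqrt{\pi}}{27}.$$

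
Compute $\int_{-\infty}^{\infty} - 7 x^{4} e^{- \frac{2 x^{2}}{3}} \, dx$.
$- \frac{189 \sqrt{6} \sqrt{\pi}}{32}$

Consider the simpler parametrised integral
$$J(a) = \int_{-\infty}^{\infty} - 7 e^{- a x^{2}} \, dx = - \frac{7 \sqrt{\pi}}{\sqrt{a}}.$$

Differentiating under the integral sign brings down a factor of $(-x^2)$:
$$\frac{dJ}{da} = \int_{-\infty}^{\infty} 7 x^{2} e^{- a x^{2}} \, dx = \frac{7 \sqrt{\pi}}{2 a^{\frac{3}{2}}}.$$

Repeating twice in total — each differentiation brings down another $(-x^2)$ — gives
$$\frac{d^{2}J}{da^{2}} = \int_{-\infty}^{\infty} - 7 x^{4} e^{- a x^{2}} \, dx = - \frac{21 \sqrt{\pi}}{4 a^{\frac{5}{2}}},$$
and the integrand here is exactly the target integrand, so $I = - \frac{21 \sqrt{\pi}}{4 a^{\frac{5}{2}}}$.

Setting $a = \frac{2}{3}$:
$$I = - \frac{189 \sqrt{6} \sqrt{\pi}}{32}.$$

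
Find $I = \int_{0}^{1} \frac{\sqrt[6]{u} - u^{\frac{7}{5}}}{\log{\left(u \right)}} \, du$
$\log{\left(\frac{35}{72} \right)}$

Introduce a parameter $a$ in the exponent: let $I(a) = \int_{0}^{1} \frac{- u^{\frac{7}{5}} + u^{a}}{\log{\left(u \right)}} \, du$.

Since $\dfrac{\partial}{\partial a}\,u^{a} = u^{a} \ln u$, the $\ln u$ in the denominator cancels and
$$\frac{dI}{da} = \int_{0}^{1} u^{a} \, du = \left[\frac{u^{a+1}}{a+1}\right]_0^1 = \frac{1}{a + 1}.$$

Integrating with respect to $a$ gives $I(a) = \log{\left(\frac{5 a}{12} + \frac{5}{12} \right)} + C$.

At $a = \frac{7}{5}$ the integrand is identically $0$, so $I(\frac{7}{5}) = 0$. The closed form gives $0$, hence $C = 0$.

Setting $a = \frac{1}{6}$:
$$I = \log{\left(\frac{35}{72} \right)}.$$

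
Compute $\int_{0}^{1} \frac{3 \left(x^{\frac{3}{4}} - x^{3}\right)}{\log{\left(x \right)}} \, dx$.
$- \log{\left(\frac{4096}{343} \right)}$

Consider the one-parameter family: let $I(a) = \int_{0}^{1} \frac{3 \left(x^{\frac{3}{4}} - x^{a}\right)}{\log{\left(x \right)}} \, dx$.

Since $\dfrac{\partial}{\partial a}\,x^{a} = x^{a} \ln x$, the $\ln x$ in the denominator cancels and
$$\frac{dI}{da} = \int_{0}^{1} -3 x^{a} \, dx = -3 \left[\frac{x^{a+1}}{a+1}\right]_0^1 = - \frac{3}{a + 1}.$$

Integrating with respect to $a$ gives $I(a) = - \log{\left(\frac{64 \left(a + 1\right)^{3}}{343} \right)} + C$.

At $a = \frac{3}{4}$ the integrand is identically $0$, so $I(\frac{3}{4}) = 0$. The closed form gives $0$, hence $C = 0$.

Setting $a = 3$:
$$I = - \log{\left(\frac{4096}{343} \right)}.$$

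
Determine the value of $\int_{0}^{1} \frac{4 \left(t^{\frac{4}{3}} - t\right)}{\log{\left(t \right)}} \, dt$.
$- \log{\left(\frac{1296}{2401} \right)}$

Introduce a parameter $a$ in the exponent: let $I(a) = \int_{0}^{1} \frac{4 \left(t^{\frac{4}{3}} - t^{a}\right)}{\log{\left(t \right)}} \, dt$.

Since $\dfrac{\partial}{\partial a}\,t^{a} = t^{a} \ln t$, the $\ln t$ in the denominator cancels and
$$\frac{dI}{da} = \int_{0}^{1} -4 t^{a} \, dt = -4 \left[\frac{t^{a+1}}{a+1}\right]_0^1 = - \frac{4}{a + 1}.$$

Integrating with respect to $a$ gives $I(a) = - \log{\left(\frac{81 \left(a + 1\right)^{4}}{2401} \right)} + C$.

At $a = \frac{4}{3}$ the integrand is identically $0$, so $I(\frac{4}{3}) = 0$. The closed form gives $0$, hence $C = 0$.

Setting $a = 1$:
$$I = - \log{\left(\frac{1296}{2401} \right)}.$$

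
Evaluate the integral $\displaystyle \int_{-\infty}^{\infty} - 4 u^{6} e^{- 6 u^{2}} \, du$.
$- \frac{5 \sqrt{6} \sqrt{\pi}}{864}$

Consider the simpler parametrised integral
$$J(a) = \int_{-\infty}^{\infty} - 4 e^{- a u^{2}} \, du = - \frac{4 \sqrt{\pi}}{\sqrt{a}}.$$

Differentiating under the integral sign brings down a factor of $(-u^2)$:
$$\frac{dJ}{da} = \int_{-\infty}^{\infty} 4 u^{2} e^{- a u^{2}} \, du = \frac{2 \sqrt{\pi}}{a^{\frac{3}{2}}}.$$

Repeating $3$ times in total — each differentiation brings down another $(-u^2)$ — gives
$$\frac{d^{3}J}{da^{3}} = \int_{-\infty}^{\infty} 4 u^{6} e^{- a u^{2}} \, du = \frac{15 \sqrt{\pi}}{2 a^{\frac{7}{2}}},$$
and the integrand here is $(-1)^{3}$ times the target integrand, so $I = (-1)^{3}\,\frac{d^{3}J}{da^{3}} = - \frac{15 \sqrt{\pi}}{2 a^{\frac{7}{2}}}$.

Setting $a = 6$:
$$I = - \frac{5 \sqrt{6} \sqrt{\pi}}{864}.$$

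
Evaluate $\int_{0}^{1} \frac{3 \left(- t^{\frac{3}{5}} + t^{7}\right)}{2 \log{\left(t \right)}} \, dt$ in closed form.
$\frac{3 \log{\left(5 \right)}}{2}$

Introduce a parameter $a$ in the exponent: let $I(a) = \int_{0}^{1} \frac{3 \left(t^{7} - t^{a}\right)}{2 \log{\left(t \right)}} \, dt$.

Since $\dfrac{\partial}{\partial a}\,t^{a} = t^{a} \ln t$, the $\ln t$ in the denominator cancels and
$$\frac{dI}{da} = \int_{0}^{1} - \frac{3}{2} t^{a} \, dt = - \frac{3}{2} \left[\frac{t^{a+1}}{a+1}\right]_0^1 = - \frac{3}{2 a + 2}.$$

Integrating with respect to $a$ gives $I(a) = - \frac{3 \log{\left(a + 1 \right)}}{2} + \frac{9 \log{\left(2 \right)}}{2} + C$.

At $a = 7$ the integrand is identically $0$, so $I(7) = 0$. The closed form gives $0$, hence $C = 0$.

Setting $a = \frac{3}{5}$:
$$I = \frac{3 \log{\left(5 \right)}}{2}.$$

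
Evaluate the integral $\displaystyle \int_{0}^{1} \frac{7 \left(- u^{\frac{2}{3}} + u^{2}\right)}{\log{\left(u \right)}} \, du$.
$\log{\left(\frac{4782969}{78125} \right)}$

Introduce a parameter $a$ in the exponent: let $I(a) = \int_{0}^{1} \frac{7 \left(u^{2} - u^{a}\right)}{\log{\left(u \right)}} \, du$.

Since $\dfrac{\partial}{\partial a}\,u^{a} = u^{a} \ln u$, the $\ln u$ in the denominator cancels and
$$\frac{dI}{da} = \int_{0}^{1} -7 u^{a} \, du = -7 \left[\frac{u^{a+1}}{a+1}\right]_0^1 = - \frac{7}{a + 1}.$$

Integrating with respect to $a$ gives $I(a) = \log{\left(\frac{2187}{\left(a + 1\right)^{7}} \right)} + C$.

At $a = 2$ the integrand is identically $0$, so $I(2) = 0$. The closed form gives $0$, hence $C = 0$.

Setting $a = \frac{2}{3}$:
$$I = \log{\left(\frac{4782969}{78125} \right)}.$$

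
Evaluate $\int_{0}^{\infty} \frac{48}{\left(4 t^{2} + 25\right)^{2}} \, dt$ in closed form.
$\frac{6 \pi}{125}$

Recall the elementary integral
$$J(a) = \int_{0}^{\infty} \frac{3}{a^{2} + t^{2}} \, dt = \frac{3 \pi}{2 a}.$$

Differentiating under the integral sign with respect to $a$,
$$\frac{dJ}{da} = \int_{0}^{\infty} - \frac{6 a}{\left(a^{2} + t^{2}\right)^{2}} \, dt = - \frac{3 \pi}{2 a^{2}},$$
so $\int_{0}^{\infty} \frac{3}{\left(a^{2} + t^{2}\right)^{2}} \, dt = \frac{3 \pi}{4 a^{3}}$.

Setting $a = \frac{5}{2}$:
$$I = \frac{6 \pi}{125}.$$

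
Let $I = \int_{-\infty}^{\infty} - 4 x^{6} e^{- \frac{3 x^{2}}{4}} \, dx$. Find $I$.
$- \frac{320 \sqrt{3} \sqrt{\pi}}{27}$

Consider the simpler parametrised integral
$$J(a) = \int_{-\infty}^{\infty} - 4 e^{- a x^{2}} \, dx = - \frac{4 \sqrt{\pi}}{\sqrt{a}}.$$

Differentiating under the integral sign brings down a factor of $(-x^2)$:
$$\frac{dJ}{da} = \int_{-\infty}^{\infty} 4 x^{2} e^{- a x^{2}} \, dx = \frac{2 \sqrt{\pi}}{a^{\frac{3}{2}}}.$$

Repeating $3$ times in total — each differentiation brings down another $(-x^2)$ — gives
$$\frac{d^{3}J}{da^{3}} = \int_{-\infty}^{\infty} 4 x^{6} e^{- a x^{2}} \, dx = \frac{15 \sqrt{\pi}}{2 a^{\frac{7}{2}}},$$
and the integrand here is $(-1)^{3}$ times the target integrand, so $I = (-1)^{3}\,\frac{d^{3}J}{da^{3}} = - \frac{15 \sqrt{\pi}}{2 a^{\frac{7}{2}}}$.

Setting $a = \frac{3}{4}$:
$$I = - \frac{320 \sqrt{3} \sqrt{\pi}}{27}.$$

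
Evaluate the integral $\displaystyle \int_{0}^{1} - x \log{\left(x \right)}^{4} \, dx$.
$- \frac{3}{4}$

Begin with the known integral
$$J(a) = \int_{0}^{1} - x^{a} \, dx = - \frac{1}{a + 1}.$$

Differentiating under the integral sign brings down a factor of $\ln x$:
$$\frac{dJ}{da} = \int_{0}^{1} - x^{a} \log{\left(x \right)} \, dx = \frac{1}{\left(a + 1\right)^{2}}.$$

Repeating $4$ times in total — each differentiation brings down another $\ln x$ — gives
$$\frac{d^{4}J}{da^{4}} = \int_{0}^{1} - x^{a} \log{\left(x \right)}^{4} \, dx = - \frac{24}{\left(a + 1\right)^{5}},$$
and the integrand here is exactly the target integrand, so $I = - \frac{24}{\left(a + 1\right)^{5}}$.

Setting $a = 1$:
$$I = - \frac{3}{4}.$$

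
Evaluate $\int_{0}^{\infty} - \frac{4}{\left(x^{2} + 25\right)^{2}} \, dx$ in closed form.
$- \frac{\pi}{125}$

Recall the elementary integral
$$J(a) = \int_{0}^{\infty} - \frac{4}{a^{2} + x^{2}} \, dx = - \frac{2 \pi}{a}.$$

Differentiating under the integral sign with respect to $a$,
$$\frac{dJ}{da} = \int_{0}^{\infty} \frac{8 a}{\left(a^{2} + x^{2}\right)^{2}} \, dx = \frac{2 \pi}{a^{2}},$$
so $\int_{0}^{\infty} - \frac{4}{\left(a^{2} + x^{2}\right)^{2}} \, dx = - \frac{\pi}{a^{3}}$.

Setting $a = 5$:
$$I = - \frac{\pi}{125}.$$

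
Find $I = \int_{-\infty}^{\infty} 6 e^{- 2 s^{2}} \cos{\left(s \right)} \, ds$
$\frac{3 \sqrt{2} \sqrt{\pi}}{e^{\frac{1}{8}}}$

Treat the cosine frequency as a parameter and define $I(b) = \int_{-\infty}^{\infty} 6 e^{- 2 s^{2}} \cos{\left(b s \right)} \, ds$.

Differentiating under the integral sign,
$$I'(b) = \int_{-\infty}^{\infty} - 6 s e^{- 2 s^{2}} \sin{\left(b s \right)} \, ds.$$

Integrate $\int_{-\infty}^{\infty} s \sin(b s)\, e^{- 2 s^{2}}\, ds$ by parts with $u = \sin(b s)$ and $dv = s\, e^{- 2 s^{2}}\, ds$, giving $v = - \frac{e^{- 2 s^{2}}}{4}$. The boundary term vanishes and
$$\int_{-\infty}^{\infty} s \sin(b s)\, e^{- 2 s^{2}}\, ds = \frac{b}{4} \int_{-\infty}^{\infty} \cos(b s)\, e^{- 2 s^{2}}\, ds,$$
so $I'(b) = - \frac{b}{4}\, I(b)$.

This is a separable first-order ODE; solving with the initial condition $I(0) = \int_{-\infty}^{\infty} 6 e^{- 2 s^{2}}\,ds = 3 \sqrt{2} \sqrt{\pi}$ gives
$$I(b) = 3 \sqrt{2} \sqrt{\pi} e^{- \frac{b^{2}}{8}}.$$

Setting $b = 1$:
$$I = \frac{3 \sqrt{2} \sqrt{\pi}}{e^{\frac{1}{8}}}.$$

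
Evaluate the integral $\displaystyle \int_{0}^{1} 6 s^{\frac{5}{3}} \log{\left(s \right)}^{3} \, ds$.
$- \frac{729}{1024}$

Start from the elementary integral
$$J(a) = \int_{0}^{1} 6 s^{a} \, ds = \frac{6}{a + 1}.$$

Differentiating under the integral sign brings down a factor of $\ln s$:
$$\frac{dJ}{da} = \int_{0}^{1} 6 s^{a} \log{\left(s \right)} \, ds = - \frac{6}{\left(a + 1\right)^{2}}.$$

Repeating $3$ times in total — each differentiation brings down another $\ln s$ — gives
$$\frac{d^{3}J}{da^{3}} = \int_{0}^{1} 6 s^{a} \log{\left(s \right)}^{3} \, ds = - \frac{36}{\left(a + 1\right)^{4}},$$
and the integrand here is exactly the target integrand, so $I = - \frac{36}{\left(a + 1\right)^{4}}$.

Setting $a = \frac{5}{3}$:
$$I = - \frac{729}{1024}.$$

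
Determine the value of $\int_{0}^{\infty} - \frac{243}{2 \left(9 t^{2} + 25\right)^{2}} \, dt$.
$- \frac{81 \pi}{1000}$

Begin with the known result
$$J(a) = \int_{0}^{\infty} - \frac{3}{2 \left(a^{2} + t^{2}\right)} \, dt = - \frac{3 \pi}{4 a}.$$

Differentiating under the integral sign with respect to $a$,
$$\frac{dJ}{da} = \int_{0}^{\infty} \frac{3 a}{\left(a^{2} + t^{2}\right)^{2}} \, dt = \frac{3 \pi}{4 a^{2}},$$
so $\int_{0}^{\infty} - \frac{3}{2 \left(a^{2} + t^{2}\right)^{2}} \, dt = - \frac{3 \pi}{8 a^{3}}$.

Setting $a = \frac{5}{3}$:
$$I = - \frac{81 \pi}{1000}.$$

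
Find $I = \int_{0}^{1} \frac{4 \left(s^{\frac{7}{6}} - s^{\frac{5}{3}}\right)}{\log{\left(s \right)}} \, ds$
$- \log{\left(\frac{65536}{28561} \right)}$

Replace the exponent $\frac{5}{3}$ by a parameter $a$: let $I(a) = \int_{0}^{1} \frac{4 \left(s^{\frac{7}{6}} - s^{a}\right)}{\log{\left(s \right)}} \, ds$.

Since $\dfrac{\partial}{\partial a}\,s^{a} = s^{a} \ln s$, the $\ln s$ in the denominator cancels and
$$\frac{dI}{da} = \int_{0}^{1} -4 s^{a} \, ds = -4 \left[\frac{s^{a+1}}{a+1}\right]_0^1 = - \frac{4}{a + 1}.$$

Integrating with respect to $a$ gives $I(a) = - \log{\left(\frac{1296 \left(a + 1\right)^{4}}{28561} \right)} + C$.

At $a = \frac{7}{6}$ the integrand is identically $0$, so $I(\frac{7}{6}) = 0$. The closed form gives $0$, hence $C = 0$.

Setting $a = \frac{5}{3}$:
$$I = - \log{\left(\frac{65536}{28561} \right)}.$$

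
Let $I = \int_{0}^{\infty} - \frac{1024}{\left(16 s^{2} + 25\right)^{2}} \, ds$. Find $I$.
$- \frac{64 \pi}{125}$

Recall the elementary integral
$$J(a) = \int_{0}^{\infty} - \frac{4}{a^{2} + s^{2}} \, ds = - \frac{2 \pi}{a}.$$

Differentiating under the integral sign with respect to $a$,
$$\frac{dJ}{da} = \int_{0}^{\infty} \frac{8 a}{\left(a^{2} + s^{2}\right)^{2}} \, ds = \frac{2 \pi}{a^{2}},$$
so $\int_{0}^{\infty} - \frac{4}{\left(a^{2} + s^{2}\right)^{2}} \, ds = - \frac{\pi}{a^{3}}$.

Setting $a = \frac{5}{4}$:
$$I = - \frac{64 \pi}{125}.$$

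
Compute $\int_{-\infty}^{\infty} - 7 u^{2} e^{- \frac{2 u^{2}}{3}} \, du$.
$- \frac{21 \sqrt{6} \sqrt{\pi}}{8}$

Begin with the known integral
$$J(a) = \int_{-\infty}^{\infty} - 7 e^{- a u^{2}} \, du = - \frac{7 \sqrt{\pi}}{\sqrt{a}}.$$

Differentiating under the integral sign brings down a factor of $(-u^2)$:
$$\frac{dJ}{da} = \int_{-\infty}^{\infty} 7 u^{2} e^{- a u^{2}} \, du = \frac{7 \sqrt{\pi}}{2 a^{\frac{3}{2}}}.$$

The integral on the left is $-I$, so $I = - \frac{7 \sqrt{\pi}}{2 a^{\frac{3}{2}}}$.

Setting $a = \frac{2}{3}$:
$$I = - \frac{21 \sqrt{6} \sqrt{\pi}}{8}.$$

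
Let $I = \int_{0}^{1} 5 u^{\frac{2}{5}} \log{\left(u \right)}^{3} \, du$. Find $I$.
$- \frac{18750}{2401}$

Begin with the known integral
$$J(a) = \int_{0}^{1} 5 u^{a} \, du = \frac{5}{a + 1}.$$

Differentiating under the integral sign brings down a factor of $\ln u$:
$$\frac{dJ}{da} = \int_{0}^{1} 5 u^{a} \log{\left(u \right)} \, du = - \frac{5}{\left(a + 1\right)^{2}}.$$

Repeating $3$ times in total — each differentiation brings down another $\ln u$ — gives
$$\frac{d^{3}J}{da^{3}} = \int_{0}^{1} 5 u^{a} \log{\left(u \right)}^{3} \, du = - \frac{30}{\left(a + 1\right)^{4}},$$
and the integrand here is exactly the target integrand, so $I = - \frac{30}{\left(a + 1\right)^{4}}$.

Setting $a = \frac{2}{5}$:
$$I = - \frac{18750}{2401}.$$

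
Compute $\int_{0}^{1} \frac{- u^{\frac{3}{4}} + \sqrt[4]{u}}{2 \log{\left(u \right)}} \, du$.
$- \frac{\log{\left(7 \right)}}{2} + \frac{\log{\left(5 \right)}}{2}$

Consider the one-parameter family: let $I(a) = \int_{0}^{1} \frac{\sqrt[4]{u} - u^{a}}{2 \log{\left(u \right)}} \, du$.

Since $\dfrac{\partial}{\partial a}\,u^{a} = u^{a} \ln u$, the $\ln u$ in the denominator cancels and
$$\frac{dI}{da} = \int_{0}^{1} - \frac{1}{2} u^{a} \, du = - \frac{1}{2} \left[\frac{u^{a+1}}{a+1}\right]_0^1 = - \frac{1}{2 a + 2}.$$

Integrating with respect to $a$ gives $I(a) = - \frac{\log{\left(a + 1 \right)}}{2} - \log{\left(2 \right)} + \frac{\log{\left(5 \right)}}{2} + C$.

At $a = \frac{1}{4}$ the integrand is identically $0$, so $I(\frac{1}{4}) = 0$. The closed form gives $0$, hence $C = 0$.

Setting $a = \frac{3}{4}$:
$$I = - \frac{\log{\left(7 \right)}}{2} + \frac{\log{\left(5 \right)}}{2}.$$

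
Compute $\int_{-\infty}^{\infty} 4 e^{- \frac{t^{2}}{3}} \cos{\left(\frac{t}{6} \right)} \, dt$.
$\frac{4 \sqrt{3} \sqrt{\pi}}{e^{\frac{1}{48}}}$

Define $I(b) = \int_{-\infty}^{\infty} 4 e^{- \frac{t^{2}}{3}} \cos{\left(b t \right)} \, dt$.

Differentiating under the integral sign,
$$I'(b) = \int_{-\infty}^{\infty} - 4 t e^{- \frac{t^{2}}{3}} \sin{\left(b t \right)} \, dt.$$

Integrate $\int_{-\infty}^{\infty} t \sin(b t)\, e^{- \frac{t^{2}}{3}}\, dt$ by parts with $u = \sin(b t)$ and $dv = t\, e^{- \frac{t^{2}}{3}}\, dt$, giving $v = - \frac{3 e^{- \frac{t^{2}}{3}}}{2}$. The boundary term vanishes and
$$\int_{-\infty}^{\infty} t \sin(b t)\, e^{- \frac{t^{2}}{3}}\, dt = \frac{3 b}{2} \int_{-\infty}^{\infty} \cos(b t)\, e^{- \frac{t^{2}}{3}}\, dt,$$
so $I'(b) = - \frac{3 b}{2}\, I(b)$.

This is a separable first-order ODE; solving with the initial condition $I(0) = \int_{-\infty}^{\infty} 4 e^{- \frac{t^{2}}{3}}\,dt = 4 \sqrt{3} \sqrt{\pi}$ gives
$$I(b) = 4 \sqrt{3} \sqrt{\pi} e^{- \frac{3 b^{2}}{4}}.$$

Setting $b = \frac{1}{6}$:
$$I = \frac{4 \sqrt{3} \sqrt{\pi}}{e^{\frac{1}{48}}}.$$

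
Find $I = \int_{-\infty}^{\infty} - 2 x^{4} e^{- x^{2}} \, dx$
$- \frac{3 \sqrt{\pi}}{2}$

Consider the simpler parametrised integral
$$J(a) = \int_{-\infty}^{\infty} - 2 e^{- a x^{2}} \, dx = - \frac{2 \sqrt{\pi}}{\sqrt{a}}.$$

Differentiating under the integral sign brings down a factor of $(-x^2)$:
$$\frac{dJ}{da} = \int_{-\infty}^{\infty} 2 x^{2} e^{- a x^{2}} \, dx = \frac{\sqrt{\pi}}{a^{\frac{3}{2}}}.$$

Repeating twice in total — each differentiation brings down another $(-x^2)$ — gives
$$\frac{d^{2}J}{da^{2}} = \int_{-\infty}^{\infty} - 2 x^{4} e^{- a x^{2}} \, dx = - \frac{3 \sqrt{\pi}}{2 a^{\frac{5}{2}}},$$
and the integrand here is exactly the target integrand, so $I = - \frac{3 \sqrt{\pi}}{2 a^{\frac{5}{2}}}$.

Setting $a = 1$:
$$I = - \frac{3 \sqrt{\pi}}{2}.$$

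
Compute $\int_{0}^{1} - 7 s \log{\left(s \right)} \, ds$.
$\frac{7}{4}$

Begin with the known integral
$$J(a) = \int_{0}^{1} - 7 s^{a} \, ds = - \frac{7}{a + 1}.$$

Differentiating under the integral sign brings down a factor of $\ln s$:
$$\frac{dJ}{da} = \int_{0}^{1} - 7 s^{a} \log{\left(s \right)} \, ds = \frac{7}{\left(a + 1\right)^{2}}.$$

The integral on the left is $I$, so $I = \frac{7}{\left(a + 1\right)^{2}}$.

Setting $a = 1$:
$$I = \frac{7}{4}.$$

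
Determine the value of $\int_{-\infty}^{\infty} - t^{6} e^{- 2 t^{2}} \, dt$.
$- \frac{15 \sqrt{2} \sqrt{\pi}}{128}$

Consider the simpler parametrised integral
$$J(a) = \int_{-\infty}^{\infty} - e^{- a t^{2}} \, dt = - \frac{\sqrt{\pi}}{\sqrt{a}}.$$

Differentiating under the integral sign brings down a factor of $(-t^2)$:
$$\frac{dJ}{da} = \int_{-\infty}^{\infty} t^{2} e^{- a t^{2}} \, dt = \frac{\sqrt{\pi}}{2 a^{\frac{3}{2}}}.$$

Repeating $3$ times in total — each differentiation brings down another $(-t^2)$ — gives
$$\frac{d^{3}J}{da^{3}} = \int_{-\infty}^{\infty} t^{6} e^{- a t^{2}} \, dt = \frac{15 \sqrt{\pi}}{8 a^{\frac{7}{2}}},$$
and the integrand here is $(-1)^{3}$ times the target integrand, so $I = (-1)^{3}\,\frac{d^{3}J}{da^{3}} = - \frac{15 \sqrt{\pi}}{8 a^{\frac{7}{2}}}$.

Setting $a = 2$:
$$I = - \frac{15 \sqrt{2} \sqrt{\pi}}{128}.$$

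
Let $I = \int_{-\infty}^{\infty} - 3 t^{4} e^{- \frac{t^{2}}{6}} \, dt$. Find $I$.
$- 81 \sqrt{6} \sqrt{\pi}$

Begin with the known integral
$$J(a) = \int_{-\infty}^{\infty} - 3 e^{- a t^{2}} \, dt = - \frac{3 \sqrt{\pi}}{\sqrt{a}}.$$

Differentiating under the integral sign brings down a factor of $(-t^2)$:
$$\frac{dJ}{da} = \int_{-\infty}^{\infty} 3 t^{2} e^{- a t^{2}} \, dt = \frac{3 \sqrt{\pi}}{2 a^{\frac{3}{2}}}.$$

Repeating twice in total — each differentiation brings down another $(-t^2)$ — gives
$$\frac{d^{2}J}{da^{2}} = \int_{-\infty}^{\infty} - 3 t^{4} e^{- a t^{2}} \, dt = - \frac{9 \sqrt{\pi}}{4 a^{\frac{5}{2}}},$$
and the integrand here is exactly the target integrand, so $I = - \frac{9 \sqrt{\pi}}{4 a^{\frac{5}{2}}}$.

Setting $a = \frac{1}{6}$:
$$I = - 81 \sqrt{6} \sqrt{\pi}.$$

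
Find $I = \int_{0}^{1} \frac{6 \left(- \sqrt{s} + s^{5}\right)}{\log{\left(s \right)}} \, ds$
$\log{\left(4096 \right)}$

Replace the exponent $5$ by a parameter $a$: let $I(a) = \int_{0}^{1} \frac{6 \left(- \sqrt{s} + s^{a}\right)}{\log{\left(s \right)}} \, ds$.

Since $\dfrac{\partial}{\partial a}\,s^{a} = s^{a} \ln s$, the $\ln s$ in the denominator cancels and
$$\frac{dI}{da} = \int_{0}^{1} 6 s^{a} \, ds = 6 \left[\frac{s^{a+1}}{a+1}\right]_0^1 = \frac{6}{a + 1}.$$

Integrating with respect to $a$ gives $I(a) = \log{\left(\frac{64 \left(a + 1\right)^{6}}{729} \right)} + C$.

At $a = \frac{1}{2}$ the integrand is identically $0$, so $I(\frac{1}{2}) = 0$. The closed form gives $0$, hence $C = 0$.

Setting $a = 5$:
$$I = \log{\left(4096 \right)}.$$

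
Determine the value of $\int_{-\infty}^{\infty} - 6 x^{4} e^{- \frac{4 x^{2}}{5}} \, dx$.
$- \frac{225 \sqrt{5} \sqrt{\pi}}{64}$

Begin with the known integral
$$J(a) = \int_{-\infty}^{\infty} - 6 e^{- a x^{2}} \, dx = - \frac{6 \sqrt{\pi}}{\sqrt{a}}.$$

Differentiating under the integral sign brings down a factor of $(-x^2)$:
$$\frac{dJ}{da} = \int_{-\infty}^{\infty} 6 x^{2} e^{- a x^{2}} \, dx = \frac{3 \sqrt{\pi}}{a^{\frac{3}{2}}}.$$

Repeating twice in total — each differentiation brings down another $(-x^2)$ — gives
$$\frac{d^{2}J}{da^{2}} = \int_{-\infty}^{\infty} - 6 x^{4} e^{- a x^{2}} \, dx = - \frac{9 \sqrt{\pi}}{2 a^{\frac{5}{2}}},$$
and the integrand here is exactly the target integrand, so $I = - \frac{9 \sqrt{\pi}}{2 a^{\frac{5}{2}}}$.

Setting $a = \frac{4}{5}$:
$$I = - \frac{225 \sqrt{5} \sqrt{\pi}}{64}.$$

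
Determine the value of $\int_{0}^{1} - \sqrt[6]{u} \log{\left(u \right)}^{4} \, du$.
$- \frac{186624}{16807}$

Start from the elementary integral
$$J(a) = \int_{0}^{1} - u^{a} \, du = - \frac{1}{a + 1}.$$

Differentiating under the integral sign brings down a factor of $\ln u$:
$$\frac{dJ}{da} = \int_{0}^{1} - u^{a} \log{\left(u \right)} \, du = \frac{1}{\left(a + 1\right)^{2}}.$$

Repeating $4$ times in total — each differentiation brings down another $\ln u$ — gives
$$\frac{d^{4}J}{da^{4}} = \int_{0}^{1} - u^{a} \log{\left(u \right)}^{4} \, du = - \frac{24}{\left(a + 1\right)^{5}},$$
and the integrand here is exactly the target integrand, so $I = - \frac{24}{\left(a + 1\right)^{5}}$.

Setting $a = \frac{1}{6}$:
$$I = - \frac{186624}{16807}.$$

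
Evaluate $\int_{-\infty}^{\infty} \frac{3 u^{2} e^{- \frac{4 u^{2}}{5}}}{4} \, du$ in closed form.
$\frac{15 \sqrt{5} \sqrt{\pi}}{64}$

Begin with the known integral
$$J(a) = \int_{-\infty}^{\infty} \frac{3 e^{- a u^{2}}}{4} \, du = \frac{3 \sqrt{\pi}}{4 \sqrt{a}}.$$

Differentiating under the integral sign brings down a factor of $(-u^2)$:
$$\frac{dJ}{da} = \int_{-\infty}^{\infty} - \frac{3 u^{2} e^{- a u^{2}}}{4} \, du = - \frac{3 \sqrt{\pi}}{8 a^{\frac{3}{2}}}.$$

The integral on the left is $-I$, so $I = \frac{3 \sqrt{\pi}}{8 a^{\frac{3}{2}}}$.

Setting $a = \frac{4}{5}$:
$$I = \frac{15 \sqrt{5} \sqrt{\pi}}{64}.$$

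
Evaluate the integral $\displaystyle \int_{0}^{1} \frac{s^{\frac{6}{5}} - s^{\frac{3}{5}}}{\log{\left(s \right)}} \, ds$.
$- \log{\left(\frac{8}{11} \right)}$

Introduce a parameter $a$ in the exponent: let $I(a) = \int_{0}^{1} \frac{s^{\frac{6}{5}} - s^{a}}{\log{\left(s \right)}} \, ds$.

Since $\dfrac{\partial}{\partial a}\,s^{a} = s^{a} \ln s$, the $\ln s$ in the denominator cancels and
$$\frac{dI}{da} = \int_{0}^{1} -1 s^{a} \, ds = -1 \left[\frac{s^{a+1}}{a+1}\right]_0^1 = - \frac{1}{a + 1}.$$

Integrating with respect to $a$ gives $I(a) = - \log{\left(\frac{5 a}{11} + \frac{5}{11} \right)} + C$.

At $a = \frac{6}{5}$ the integrand is identically $0$, so $I(\frac{6}{5}) = 0$. The closed form gives $0$, hence $C = 0$.

Setting $a = \frac{3}{5}$:
$$I = - \log{\left(\frac{8}{11} \right)}.$$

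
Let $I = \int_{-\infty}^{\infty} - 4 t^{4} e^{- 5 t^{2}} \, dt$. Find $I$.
$- \frac{3 \sqrt{5} \sqrt{\pi}}{125}$

Begin with the known integral
$$J(a) = \int_{-\infty}^{\infty} - 4 e^{- a t^{2}} \, dt = - \frac{4 \sqrt{\pi}}{\sqrt{a}}.$$

Differentiating under the integral sign brings down a factor of $(-t^2)$:
$$\frac{dJ}{da} = \int_{-\infty}^{\infty} 4 t^{2} e^{- a t^{2}} \, dt = \frac{2 \sqrt{\pi}}{a^{\frac{3}{2}}}.$$

Repeating twice in total — each differentiation brings down another $(-t^2)$ — gives
$$\frac{d^{2}J}{da^{2}} = \int_{-\infty}^{\infty} - 4 t^{4} e^{- a t^{2}} \, dt = - \frac{3 \sqrt{\pi}}{a^{\frac{5}{2}}},$$
and the integrand here is exactly the target integrand, so $I = - \frac{3 \sqrt{\pi}}{a^{\frac{5}{2}}}$.

Setting $a = 5$:
$$I = - \frac{3 \sqrt{5} \sqrt{\pi}}{125}.$$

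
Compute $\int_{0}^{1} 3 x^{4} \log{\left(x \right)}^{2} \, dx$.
$\frac{6}{125}$

Begin with the known integral
$$J(a) = \int_{0}^{1} 3 x^{a} \, dx = \frac{3}{a + 1}.$$

Differentiating under the integral sign brings down a factor of $\ln x$:
$$\frac{dJ}{da} = \int_{0}^{1} 3 x^{a} \log{\left(x \right)} \, dx = - \frac{3}{\left(a + 1\right)^{2}}.$$

Repeating twice in total — each differentiation brings down another $\ln x$ — gives
$$\frac{d^{2}J}{da^{2}} = \int_{0}^{1} 3 x^{a} \log{\left(x \right)}^{2} \, dx = \frac{6}{\left(a + 1\right)^{3}},$$
and the integrand here is exactly the target integrand, so $I = \frac{6}{\left(a + 1\right)^{3}}$.

Setting $a = 4$:
$$I = \frac{6}{125}.$$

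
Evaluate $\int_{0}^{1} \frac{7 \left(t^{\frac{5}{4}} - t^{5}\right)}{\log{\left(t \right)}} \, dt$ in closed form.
$- \log{\left(\frac{2097152}{2187} \right)}$

Introduce a parameter $a$ in the exponent: let $I(a) = \int_{0}^{1} \frac{7 \left(t^{\frac{5}{4}} - t^{a}\right)}{\log{\left(t \right)}} \, dt$.

Since $\dfrac{\partial}{\partial a}\,t^{a} = t^{a} \ln t$, the $\ln t$ in the denominator cancels and
$$\frac{dI}{da} = \int_{0}^{1} -7 t^{a} \, dt = -7 \left[\frac{t^{a+1}}{a+1}\right]_0^1 = - \frac{7}{a + 1}.$$

Integrating with respect to $a$ gives $I(a) = - \log{\left(\frac{16384 \left(a + 1\right)^{7}}{4782969} \right)} + C$.

At $a = \frac{5}{4}$ the integrand is identically $0$, so $I(\frac{5}{4}) = 0$. The closed form gives $0$, hence $C = 0$.

Setting $a = 5$:
$$I = - \log{\left(\frac{2097152}{2187} \right)}.$$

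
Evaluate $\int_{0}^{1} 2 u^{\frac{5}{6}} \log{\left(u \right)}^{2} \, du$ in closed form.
$\frac{864}{1331}$

Start from the elementary integral
$$J(a) = \int_{0}^{1} 2 u^{a} \, du = \frac{2}{a + 1}.$$

Differentiating under the integral sign brings down a factor of $\ln u$:
$$\frac{dJ}{da} = \int_{0}^{1} 2 u^{a} \log{\left(u \right)} \, du = - \frac{2}{\left(a + 1\right)^{2}}.$$

Repeating twice in total — each differentiation brings down another $\ln u$ — gives
$$\frac{d^{2}J}{da^{2}} = \int_{0}^{1} 2 u^{a} \log{\left(u \right)}^{2} \, du = \frac{4}{\left(a + 1\right)^{3}},$$
and the integrand here is exactly the target integrand, so $I = \frac{4}{\left(a + 1\right)^{3}}$.

Setting $a = \frac{5}{6}$:
$$I = \frac{864}{1331}.$$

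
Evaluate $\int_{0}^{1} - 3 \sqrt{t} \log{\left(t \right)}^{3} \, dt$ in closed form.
$\frac{32}{9}$

Consider the simpler parametrised integral
$$J(a) = \int_{0}^{1} - 3 t^{a} \, dt = - \frac{3}{a + 1}.$$

Differentiating under the integral sign brings down a factor of $\ln t$:
$$\frac{dJ}{da} = \int_{0}^{1} - 3 t^{a} \log{\left(t \right)} \, dt = \frac{3}{\left(a + 1\right)^{2}}.$$

Repeating $3$ times in total — each differentiation brings down another $\ln t$ — gives
$$\frac{d^{3}J}{da^{3}} = \int_{0}^{1} - 3 t^{a} \log{\left(t \right)}^{3} \, dt = \frac{18}{\left(a + 1\right)^{4}},$$
and the integrand here is exactly the target integrand, so $I = \frac{18}{\left(a + 1\right)^{4}}$.

Setting $a = \frac{1}{2}$:
$$I = \frac{32}{9}.$$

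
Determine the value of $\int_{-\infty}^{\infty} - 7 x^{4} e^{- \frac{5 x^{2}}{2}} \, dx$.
$- \frac{21 \sqrt{10} \sqrt{\pi}}{125}$

Consider the simpler parametrised integral
$$J(a) = \int_{-\infty}^{\infty} - 7 e^{- a x^{2}} \, dx = - \frac{7 \sqrt{\pi}}{\sqrt{a}}.$$

Differentiating under the integral sign brings down a factor of $(-x^2)$:
$$\frac{dJ}{da} = \int_{-\infty}^{\infty} 7 x^{2} e^{- a x^{2}} \, dx = \frac{7 \sqrt{\pi}}{2 a^{\frac{3}{2}}}.$$

Repeating twice in total — each differentiation brings down another $(-x^2)$ — gives
$$\frac{d^{2}J}{da^{2}} = \int_{-\infty}^{\infty} - 7 x^{4} e^{- a x^{2}} \, dx = - \frac{21 \sqrt{\pi}}{4 a^{\frac{5}{2}}},$$
and the integrand here is exactly the target integrand, so $I = - \frac{21 \sqrt{\pi}}{4 a^{\frac{5}{2}}}$.

Setting $a = \frac{5}{2}$:
$$I = - \frac{21 \sqrt{10} \sqrt{\pi}}{125}.$$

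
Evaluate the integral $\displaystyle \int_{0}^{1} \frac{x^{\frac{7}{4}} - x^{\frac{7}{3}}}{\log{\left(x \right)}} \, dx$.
$\log{\left(\frac{33}{40} \right)}$

Replace the exponent $\frac{7}{4}$ by a parameter $a$: let $I(a) = \int_{0}^{1} \frac{- x^{\frac{7}{3}} + x^{a}}{\log{\left(x \right)}} \, dx$.

Since $\dfrac{\partial}{\partial a}\,x^{a} = x^{a} \ln x$, the $\ln x$ in the denominator cancels and
$$\frac{dI}{da} = \int_{0}^{1} x^{a} \, dx = \left[\frac{x^{a+1}}{a+1}\right]_0^1 = \frac{1}{a + 1}.$$

Integrating with respect to $a$ gives $I(a) = \log{\left(\frac{3 a}{10} + \frac{3}{10} \right)} + C$.

At $a = \frac{7}{3}$ the integrand is identically $0$, so $I(\frac{7}{3}) = 0$. The closed form gives $0$, hence $C = 0$.

Setting $a = \frac{7}{4}$:
$$I = \log{\left(\frac{33}{40} \right)}.$$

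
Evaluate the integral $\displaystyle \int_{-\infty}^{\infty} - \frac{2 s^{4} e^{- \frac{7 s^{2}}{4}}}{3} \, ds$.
$- \frac{16 \sqrt{7} \sqrt{\pi}}{343}$

Start from the elementary integral
$$J(a) = \int_{-\infty}^{\infty} - \frac{2 e^{- a s^{2}}}{3} \, ds = - \frac{2 \sqrt{\pi}}{3 \sqrt{a}}.$$

Differentiating under the integral sign brings down a factor of $(-s^2)$:
$$\frac{dJ}{da} = \int_{-\infty}^{\infty} \frac{2 s^{2} e^{- a s^{2}}}{3} \, ds = \frac{\sqrt{\pi}}{3 a^{\frac{3}{2}}}.$$

Repeating twice in total — each differentiation brings down another $(-s^2)$ — gives
$$\frac{d^{2}J}{da^{2}} = \int_{-\infty}^{\infty} - \frac{2 s^{4} e^{- a s^{2}}}{3} \, ds = - \frac{\sqrt{\pi}}{2 a^{\frac{5}{2}}},$$
and the integrand here is exactly the target integrand, so $I = - \frac{\sqrt{\pi}}{2 a^{\frac{5}{2}}}$.

Setting $a = \frac{7}{4}$:
$$I = - \frac{16 \sqrt{7} \sqrt{\pi}}{343}.$$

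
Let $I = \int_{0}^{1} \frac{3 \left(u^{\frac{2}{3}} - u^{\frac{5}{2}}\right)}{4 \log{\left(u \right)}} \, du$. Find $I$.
$\log{\left(\frac{10^{\frac{3}{4}} \sqrt[4]{21}}{21} \right)}$

Replace the exponent $\frac{5}{2}$ by a parameter $a$: let $I(a) = \int_{0}^{1} \frac{3 \left(u^{\frac{2}{3}} - u^{a}\right)}{4 \log{\left(u \right)}} \, du$.

Since $\dfrac{\partial}{\partial a}\,u^{a} = u^{a} \ln u$, the $\ln u$ in the denominator cancels and
$$\frac{dI}{da} = \int_{0}^{1} - \frac{3}{4} u^{a} \, du = - \frac{3}{4} \left[\frac{u^{a+1}}{a+1}\right]_0^1 = - \frac{3}{4 a + 4}.$$

Integrating with respect to $a$ gives $I(a) = - \frac{3 \log{\left(a + 1 \right)}}{4} - \frac{3 \log{\left(3 \right)}}{4} + \frac{3 \log{\left(5 \right)}}{4} + C$.

At $a = \frac{2}{3}$ the integrand is identically $0$, so $I(\frac{2}{3}) = 0$. The closed form gives $0$, hence $C = 0$.

Setting $a = \frac{5}{2}$:
$$I = \log{\left(\frac{10^{\frac{3}{4}} \sqrt[4]{21}}{21} \right)}.$$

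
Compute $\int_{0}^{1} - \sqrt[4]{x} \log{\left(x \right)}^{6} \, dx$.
$- \frac{2359296}{15625}$

Consider the simpler parametrised integral
$$J(a) = \int_{0}^{1} - x^{a} \, dx = - \frac{1}{a + 1}.$$

Differentiating under the integral sign brings down a factor of $\ln x$:
$$\frac{dJ}{da} = \int_{0}^{1} - x^{a} \log{\left(x \right)} \, dx = \frac{1}{\left(a + 1\right)^{2}}.$$

Repeating $6$ times in total — each differentiation brings down another $\ln x$ — gives
$$\frac{d^{6}J}{da^{6}} = \int_{0}^{1} - x^{a} \log{\left(x \right)}^{6} \, dx = - \frac{720}{\left(a + 1\right)^{7}},$$
and the integrand here is exactly the target integrand, so $I = - \frac{720}{\left(a + 1\right)^{7}}$.

Setting $a = \frac{1}{4}$:
$$I = - \frac{2359296}{15625}.$$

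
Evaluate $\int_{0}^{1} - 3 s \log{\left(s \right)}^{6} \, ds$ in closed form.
$- \frac{135}{8}$

Begin with the known integral
$$J(a) = \int_{0}^{1} - 3 s^{a} \, ds = - \frac{3}{a + 1}.$$

Differentiating under the integral sign brings down a factor of $\ln s$:
$$\frac{dJ}{da} = \int_{0}^{1} - 3 s^{a} \log{\left(s \right)} \, ds = \frac{3}{\left(a + 1\right)^{2}}.$$

Repeating $6$ times in total — each differentiation brings down another $\ln s$ — gives
$$\frac{d^{6}J}{da^{6}} = \int_{0}^{1} - 3 s^{a} \log{\left(s \right)}^{6} \, ds = - \frac{2160}{\left(a + 1\right)^{7}},$$
and the integrand here is exactly the target integrand, so $I = - \frac{2160}{\left(a + 1\right)^{7}}$.

Setting $a = 1$:
$$I = - \frac{135}{8}.$$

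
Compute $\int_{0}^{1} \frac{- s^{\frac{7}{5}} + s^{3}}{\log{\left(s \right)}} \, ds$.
$\log{\left(\frac{5}{3} \right)}$

Replace the exponent $3$ by a parameter $a$: let $I(a) = \int_{0}^{1} \frac{- s^{\frac{7}{5}} + s^{a}}{\log{\left(s \right)}} \, ds$.

Since $\dfrac{\partial}{\partial a}\,s^{a} = s^{a} \ln s$, the $\ln s$ in the denominator cancels and
$$\frac{dI}{da} = \int_{0}^{1} s^{a} \, ds = \left[\frac{s^{a+1}}{a+1}\right]_0^1 = \frac{1}{a + 1}.$$

Integrating with respect to $a$ gives $I(a) = \log{\left(\frac{5 a}{12} + \frac{5}{12} \right)} + C$.

At $a = \frac{7}{5}$ the integrand is identically $0$, so $I(\frac{7}{5}) = 0$. The closed form gives $0$, hence $C = 0$.

Setting $a = 3$:
$$I = \log{\left(\frac{5}{3} \right)}.$$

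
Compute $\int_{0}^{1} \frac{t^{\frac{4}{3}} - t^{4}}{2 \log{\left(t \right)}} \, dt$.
$\log{\left(\frac{\sqrt{105}}{15} \right)}$

Replace the exponent $\frac{4}{3}$ by a parameter $a$: let $I(a) = \int_{0}^{1} \frac{- t^{4} + t^{a}}{2 \log{\left(t \right)}} \, dt$.

Since $\dfrac{\partial}{\partial a}\,t^{a} = t^{a} \ln t$, the $\ln t$ in the denominator cancels and
$$\frac{dI}{da} = \int_{0}^{1} \frac{1}{2} t^{a} \, dt = \frac{1}{2} \left[\frac{t^{a+1}}{a+1}\right]_0^1 = \frac{1}{2 \left(a + 1\right)}.$$

Integrating with respect to $a$ gives $I(a) = \frac{\log{\left(a + 1 \right)}}{2} - \frac{\log{\left(5 \right)}}{2} + C$.

At $a = 4$ the integrand is identically $0$, so $I(4) = 0$. The closed form gives $0$, hence $C = 0$.

Setting $a = \frac{4}{3}$:
$$I = \log{\left(\frac{\sqrt{105}}{15} \right)}.$$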